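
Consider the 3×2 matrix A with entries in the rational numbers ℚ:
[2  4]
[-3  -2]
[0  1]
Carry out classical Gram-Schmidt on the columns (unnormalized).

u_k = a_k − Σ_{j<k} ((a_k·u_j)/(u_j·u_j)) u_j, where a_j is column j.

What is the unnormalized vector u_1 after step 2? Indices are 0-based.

u_1 = (24/13, 16/13, 1)

Step 1: u_0 = a_0 = (2, -3, 0).
Step 2: u_1 = a_1 − (14/13)·u_0 = (24/13, 16/13, 1).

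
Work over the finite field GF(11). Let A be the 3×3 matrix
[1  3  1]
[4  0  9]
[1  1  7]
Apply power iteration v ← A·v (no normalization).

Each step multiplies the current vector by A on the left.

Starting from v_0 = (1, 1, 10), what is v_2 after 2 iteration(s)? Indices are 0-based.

v_2 = (5, 0, 7)

v_0 = (1, 1, 10).
v_1 = A·v_0 = (3, 6, 6).
v_2 = A·v_1 = (5, 0, 7).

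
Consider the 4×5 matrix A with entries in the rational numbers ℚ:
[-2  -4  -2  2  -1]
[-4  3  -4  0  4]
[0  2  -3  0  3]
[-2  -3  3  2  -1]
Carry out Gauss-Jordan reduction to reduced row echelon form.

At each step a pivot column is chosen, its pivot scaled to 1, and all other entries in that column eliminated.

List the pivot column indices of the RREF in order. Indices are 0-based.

pivot columns: 0, 1, 2, 3

pivot(0,0)=-2: scale R0 → (1, 2, 1, -1, 1/2)
  clear (1,0): R1 −= (-4)R0 → (0, 11, 0, -4, 6)
  clear (3,0): R3 −= (-2)R0 → (0, 1, 5, 0, 0)
pivot(1,1)=11: scale R1 → (0, 1, 0, -4/11, 6/11)
  clear (0,1): R0 −= (2)R1 → (1, 0, 1, -3/11, -13/22)
  clear (2,1): R2 −= (2)R1 → (0, 0, -3, 8/11, 21/11)
  clear (3,1): R3 −= (1)R1 → (0, 0, 5, 4/11, -6/11)
pivot(2,2)=-3: scale R2 → (0, 0, 1, -8/33, -7/11)
  clear (0,2): R0 −= (1)R2 → (1, 0, 0, -1/33, 1/22)
  clear (3,2): R3 −= (5)R2 → (0, 0, 0, 52/33, 29/11)
pivot(3,3)=52/33: scale R3 → (0, 0, 0, 1, 87/52)
  clear (0,3): R0 −= (-1/33)R3 → (1, 0, 0, 0, 5/52)
  clear (1,3): R1 −= (-4/11)R3 → (0, 1, 0, 0, 15/13)
  clear (2,3): R2 −= (-8/33)R3 → (0, 0, 1, 0, -3/13)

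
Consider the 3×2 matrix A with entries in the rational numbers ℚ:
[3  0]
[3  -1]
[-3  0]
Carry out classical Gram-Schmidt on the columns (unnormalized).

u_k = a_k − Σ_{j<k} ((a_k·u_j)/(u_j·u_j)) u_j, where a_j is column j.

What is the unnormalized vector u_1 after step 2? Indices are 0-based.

u_1 = (1/3, -2/3, -1/3)

Step 1: u_0 = a_0 = (3, 3, -3).
Step 2: u_1 = a_1 − (-1/9)·u_0 = (1/3, -2/3, -1/3).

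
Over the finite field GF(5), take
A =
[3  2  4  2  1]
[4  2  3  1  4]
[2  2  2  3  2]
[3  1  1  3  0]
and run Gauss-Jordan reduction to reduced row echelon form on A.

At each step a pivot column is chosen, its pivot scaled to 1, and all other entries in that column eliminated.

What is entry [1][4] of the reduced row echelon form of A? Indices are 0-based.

step 1: normalize row 0 (÷3) = (1, 4, 3, 4, 2)
  row 1: subtract 4×row0 = (0, 1, 1, 0, 1)
  row 2: subtract 2×row0 = (0, 4, 1, 0, 3)
  row 3: subtract 3×row0 = (0, 4, 2, 1, 4)
step 2: normalize row 1 (÷1) = (0, 1, 1, 0, 1)
  row 0: subtract 4×row1 = (1, 0, 4, 4, 3)
  row 2: subtract 4×row1 = (0, 0, 2, 0, 4)
  row 3: subtract 4×row1 = (0, 0, 3, 1, 0)
step 3: normalize row 2 (÷2) = (0, 0, 1, 0, 2)
  row 0: subtract 4×row2 = (1, 0, 0, 4, 0)
  row 1: subtract 1×row2 = (0, 1, 0, 0, 4)
  row 3: subtract 3×row2 = (0, 0, 0, 1, 4)
step 4: normalize row 3 (÷1) = (0, 0, 0, 1, 4)
  row 0: subtract 4×row3 = (1, 0, 0, 0, 4)

M[1][4] = 4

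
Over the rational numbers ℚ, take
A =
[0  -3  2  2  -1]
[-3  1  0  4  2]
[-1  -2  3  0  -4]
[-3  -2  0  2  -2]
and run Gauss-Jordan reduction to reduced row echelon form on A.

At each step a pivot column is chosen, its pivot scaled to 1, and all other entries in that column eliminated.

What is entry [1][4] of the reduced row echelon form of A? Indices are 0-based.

M[1][4] = 33/52

step 1: exchange rows 0,1
step 1: normalize row 0 (÷-3) = (1, -1/3, 0, -4/3, -2/3)
  row 2: subtract -1×row0 = (0, -7/3, 3, -4/3, -14/3)
  row 3: subtract -3×row0 = (0, -3, 0, -2, -4)
step 2: normalize row 1 (÷-3) = (0, 1, -2/3, -2/3, 1/3)
  row 0: subtract -1/3×row1 = (1, 0, -2/9, -14/9, -5/9)
  row 2: subtract -7/3×row1 = (0, 0, 13/9, -26/9, -35/9)
  row 3: subtract -3×row1 = (0, 0, -2, -4, -3)
step 3: normalize row 2 (÷13/9) = (0, 0, 1, -2, -35/13)
  row 0: subtract -2/9×row2 = (1, 0, 0, -2, -15/13)
  row 1: subtract -2/3×row2 = (0, 1, 0, -2, -19/13)
  row 3: subtract -2×row2 = (0, 0, 0, -8, -109/13)
step 4: normalize row 3 (÷-8) = (0, 0, 0, 1, 109/104)
  row 0: subtract -2×row3 = (1, 0, 0, 0, 49/52)
  row 1: subtract -2×row3 = (0, 1, 0, 0, 33/52)
  row 2: subtract -2×row3 = (0, 0, 1, 0, -31/52)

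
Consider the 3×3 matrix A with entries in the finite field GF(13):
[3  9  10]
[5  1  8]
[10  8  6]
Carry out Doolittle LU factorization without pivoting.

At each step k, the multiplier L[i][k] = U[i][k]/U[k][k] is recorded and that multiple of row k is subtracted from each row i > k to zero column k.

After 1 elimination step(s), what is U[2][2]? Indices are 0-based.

k=0: U[0][0]=3
  eliminate (1,0): mult=6, new row 1: (0, 12, 0); set L[1][0]=6
  eliminate (2,0): mult=12, new row 2: (0, 4, 3); set L[2][0]=12

U[2][2] = 3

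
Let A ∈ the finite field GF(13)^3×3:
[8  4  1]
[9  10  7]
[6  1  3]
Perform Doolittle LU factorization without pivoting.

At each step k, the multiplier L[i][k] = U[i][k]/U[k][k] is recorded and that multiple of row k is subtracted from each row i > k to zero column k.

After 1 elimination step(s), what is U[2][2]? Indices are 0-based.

U[2][2] = 12

Step 1: pivot at (0,0) is 8.
  row1 ← row1 − (6)·row0  ⇒  L[1][0]=6, U row1=(0, 12, 1)
  row2 ← row2 − (4)·row0  ⇒  L[2][0]=4, U row2=(0, 11, 12)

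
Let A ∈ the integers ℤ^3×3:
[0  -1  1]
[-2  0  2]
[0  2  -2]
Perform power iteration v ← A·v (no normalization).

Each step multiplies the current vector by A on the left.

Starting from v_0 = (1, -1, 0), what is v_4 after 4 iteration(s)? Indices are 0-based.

v_0 = (1, -1, 0).
v_1 = A·v_0 = (1, -2, -2).
v_2 = A·v_1 = (0, -6, 0).
v_3 = A·v_2 = (6, 0, -12).
v_4 = A·v_3 = (-12, -36, 24).

v_4 = (-12, -36, 24)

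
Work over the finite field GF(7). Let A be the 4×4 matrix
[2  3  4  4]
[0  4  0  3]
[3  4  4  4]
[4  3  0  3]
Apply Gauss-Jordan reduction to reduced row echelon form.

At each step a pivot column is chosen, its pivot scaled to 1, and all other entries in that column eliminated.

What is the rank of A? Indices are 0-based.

rank = 4

[1] R0 /= 2  ⇒  (1, 5, 2, 2)
     R2 -= 3·R0  ⇒  (0, 3, 5, 5)
     R3 -= 4·R0  ⇒  (0, 4, 6, 2)
[2] R1 /= 4  ⇒  (0, 1, 0, 6)
     R0 -= 5·R1  ⇒  (1, 0, 2, 0)
     R2 -= 3·R1  ⇒  (0, 0, 5, 1)
     R3 -= 4·R1  ⇒  (0, 0, 6, 6)
[3] R2 /= 5  ⇒  (0, 0, 1, 3)
     R0 -= 2·R2  ⇒  (1, 0, 0, 1)
     R3 -= 6·R2  ⇒  (0, 0, 0, 2)
[4] R3 /= 2  ⇒  (0, 0, 0, 1)
     R0 -= 1·R3  ⇒  (1, 0, 0, 0)
     R1 -= 6·R3  ⇒  (0, 1, 0, 0)
     R2 -= 3·R3  ⇒  (0, 0, 1, 0)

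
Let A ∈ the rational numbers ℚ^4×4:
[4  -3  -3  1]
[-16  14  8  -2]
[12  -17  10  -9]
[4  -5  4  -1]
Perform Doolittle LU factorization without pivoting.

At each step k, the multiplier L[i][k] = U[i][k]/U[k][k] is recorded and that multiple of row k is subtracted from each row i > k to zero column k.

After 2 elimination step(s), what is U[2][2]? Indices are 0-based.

[col 0] pivot 4
  R1 -= -4*R0 → (0, 2, -4, 2)  (L[1][0] := -4)
  R2 -= 3*R0 → (0, -8, 19, -12)  (L[2][0] := 3)
  R3 -= 1*R0 → (0, -2, 7, -2)  (L[3][0] := 1)
[col 1] pivot 2
  R2 -= -4*R1 → (0, 0, 3, -4)  (L[2][1] := -4)
  R3 -= -1*R1 → (0, 0, 3, 0)  (L[3][1] := -1)

U[2][2] = 3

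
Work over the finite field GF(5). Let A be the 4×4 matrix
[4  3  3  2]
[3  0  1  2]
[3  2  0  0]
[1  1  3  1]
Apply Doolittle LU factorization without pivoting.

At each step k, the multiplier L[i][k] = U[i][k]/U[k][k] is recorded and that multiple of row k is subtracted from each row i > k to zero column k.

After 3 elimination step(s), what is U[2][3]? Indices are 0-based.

Step 1: pivot at (0,0) is 4.
  row1 ← row1 − (2)·row0  ⇒  L[1][0]=2, U row1=(0, 4, 0, 3)
  row2 ← row2 − (2)·row0  ⇒  L[2][0]=2, U row2=(0, 1, 4, 1)
  row3 ← row3 − (4)·row0  ⇒  L[3][0]=4, U row3=(0, 4, 1, 3)
Step 2: pivot at (1,1) is 4.
  row2 ← row2 − (4)·row1  ⇒  L[2][1]=4, U row2=(0, 0, 4, 4)
  row3 ← row3 − (1)·row1  ⇒  L[3][1]=1, U row3=(0, 0, 1, 0)
Step 3: pivot at (2,2) is 4.
  row3 ← row3 − (4)·row2  ⇒  L[3][2]=4, U row3=(0, 0, 0, 4)

U[2][3] = 4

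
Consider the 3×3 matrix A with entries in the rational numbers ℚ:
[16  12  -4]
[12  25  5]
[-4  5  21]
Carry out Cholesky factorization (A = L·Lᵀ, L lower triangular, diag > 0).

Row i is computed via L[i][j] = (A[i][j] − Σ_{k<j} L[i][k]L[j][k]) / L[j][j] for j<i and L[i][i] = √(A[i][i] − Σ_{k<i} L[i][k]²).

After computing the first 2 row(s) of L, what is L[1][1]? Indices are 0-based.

Step 1: L[0][0] = √(16) = 4.
  L[1][0] = (12) / L[0][0] = 3.
Step 2: L[1][1] = √(16) = 4.

L[1][1] = 4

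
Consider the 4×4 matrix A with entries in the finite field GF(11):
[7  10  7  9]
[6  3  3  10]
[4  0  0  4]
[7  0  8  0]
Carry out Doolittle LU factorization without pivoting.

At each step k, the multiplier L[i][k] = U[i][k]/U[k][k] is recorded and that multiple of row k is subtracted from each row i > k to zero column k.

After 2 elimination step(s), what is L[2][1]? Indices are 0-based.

L[2][1] = 3

[col 0] pivot 7
  R1 -= 4*R0 → (0, 7, 8, 7)  (L[1][0] := 4)
  R2 -= 10*R0 → (0, 10, 7, 2)  (L[2][0] := 10)
  R3 -= 1*R0 → (0, 1, 1, 2)  (L[3][0] := 1)
[col 1] pivot 7
  R2 -= 3*R1 → (0, 0, 5, 3)  (L[2][1] := 3)
  R3 -= 8*R1 → (0, 0, 3, 1)  (L[3][1] := 8)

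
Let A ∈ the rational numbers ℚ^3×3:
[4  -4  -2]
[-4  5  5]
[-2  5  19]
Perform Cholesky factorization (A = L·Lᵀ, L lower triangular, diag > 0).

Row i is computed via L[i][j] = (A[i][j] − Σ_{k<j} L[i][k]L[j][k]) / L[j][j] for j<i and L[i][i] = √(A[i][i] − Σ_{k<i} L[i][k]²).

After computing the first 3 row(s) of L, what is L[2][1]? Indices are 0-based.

L[2][1] = 3

Step 1: L[0][0] = √(4) = 2.
  L[1][0] = (-4) / L[0][0] = -2.
Step 2: L[1][1] = √(1) = 1.
  L[2][0] = (-2) / L[0][0] = -1.
  L[2][1] = (3) / L[1][1] = 3.
Step 3: L[2][2] = √(9) = 3.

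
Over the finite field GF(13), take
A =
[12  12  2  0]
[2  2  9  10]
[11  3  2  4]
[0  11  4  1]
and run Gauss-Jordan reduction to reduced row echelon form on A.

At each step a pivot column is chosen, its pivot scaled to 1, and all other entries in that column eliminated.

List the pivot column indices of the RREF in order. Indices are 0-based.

pivot columns: 0, 1, 2, 3

pivot(0,0)=12: scale R0 → (1, 1, 11, 0)
  clear (1,0): R1 −= (2)R0 → (0, 0, 0, 10)
  clear (2,0): R2 −= (11)R0 → (0, 5, 11, 4)
pivot(1,1): swap R1↔R2
pivot(1,1)=5: scale R1 → (0, 1, 10, 6)
  clear (0,1): R0 −= (1)R1 → (1, 0, 1, 7)
  clear (3,1): R3 −= (11)R1 → (0, 0, 11, 0)
pivot(2,2): swap R2↔R3
pivot(2,2)=11: scale R2 → (0, 0, 1, 0)
  clear (0,2): R0 −= (1)R2 → (1, 0, 0, 7)
  clear (1,2): R1 −= (10)R2 → (0, 1, 0, 6)
pivot(3,3)=10: scale R3 → (0, 0, 0, 1)
  clear (0,3): R0 −= (7)R3 → (1, 0, 0, 0)
  clear (1,3): R1 −= (6)R3 → (0, 1, 0, 0)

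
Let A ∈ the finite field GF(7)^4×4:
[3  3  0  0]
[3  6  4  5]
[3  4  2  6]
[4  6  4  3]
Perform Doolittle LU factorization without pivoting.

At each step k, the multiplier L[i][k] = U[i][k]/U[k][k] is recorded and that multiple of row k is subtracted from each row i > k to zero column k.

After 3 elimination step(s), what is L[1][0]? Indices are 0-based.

L[1][0] = 1

k=0: U[0][0]=3
  eliminate (1,0): mult=1, new row 1: (0, 3, 4, 5); set L[1][0]=1
  eliminate (2,0): mult=1, new row 2: (0, 1, 2, 6); set L[2][0]=1
  eliminate (3,0): mult=6, new row 3: (0, 2, 4, 3); set L[3][0]=6
k=1: U[1][1]=3
  eliminate (2,1): mult=5, new row 2: (0, 0, 3, 2); set L[2][1]=5
  eliminate (3,1): mult=3, new row 3: (0, 0, 6, 2); set L[3][1]=3
k=2: U[2][2]=3
  eliminate (3,2): mult=2, new row 3: (0, 0, 0, 5); set L[3][2]=2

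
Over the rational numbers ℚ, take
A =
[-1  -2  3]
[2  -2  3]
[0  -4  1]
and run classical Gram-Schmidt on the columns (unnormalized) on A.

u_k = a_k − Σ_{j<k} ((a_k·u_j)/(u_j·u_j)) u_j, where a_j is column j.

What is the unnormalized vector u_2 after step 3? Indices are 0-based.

u_2 = (60/29, 30/29, -45/29)

Step 1: u_0 = a_0 = (-1, 2, 0).
Step 2: u_1 = a_1 − (-2/5)·u_0 = (-12/5, -6/5, -4).
Step 3: u_2 = a_2 − (3/5)·u_0 − (-37/58)·u_1 = (60/29, 30/29, -45/29).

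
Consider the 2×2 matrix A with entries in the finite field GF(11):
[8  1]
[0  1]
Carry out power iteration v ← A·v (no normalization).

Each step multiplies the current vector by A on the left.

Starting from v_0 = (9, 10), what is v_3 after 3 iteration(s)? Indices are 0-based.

v_0 = (9, 10).
v_1 = A·v_0 = (5, 10).
v_2 = A·v_1 = (6, 10).
v_3 = A·v_2 = (3, 10).

v_3 = (3, 10)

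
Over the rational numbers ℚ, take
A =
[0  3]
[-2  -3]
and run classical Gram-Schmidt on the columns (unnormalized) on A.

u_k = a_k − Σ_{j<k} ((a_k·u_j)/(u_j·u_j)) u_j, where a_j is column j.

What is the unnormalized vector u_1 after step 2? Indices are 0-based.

Step 1: u_0 = a_0 = (0, -2).
Step 2: u_1 = a_1 − (3/2)·u_0 = (3, 0).

u_1 = (3, 0)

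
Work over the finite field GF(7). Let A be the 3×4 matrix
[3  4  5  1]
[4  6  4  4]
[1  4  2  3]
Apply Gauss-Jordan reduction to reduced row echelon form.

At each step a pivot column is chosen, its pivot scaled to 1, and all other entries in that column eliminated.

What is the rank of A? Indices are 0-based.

[1] R0 /= 3  ⇒  (1, 6, 4, 5)
     R1 -= 4·R0  ⇒  (0, 3, 2, 5)
     R2 -= 1·R0  ⇒  (0, 5, 5, 5)
[2] R1 /= 3  ⇒  (0, 1, 3, 4)
     R0 -= 6·R1  ⇒  (1, 0, 0, 2)
     R2 -= 5·R1  ⇒  (0, 0, 4, 6)
[3] R2 /= 4  ⇒  (0, 0, 1, 5)
     R1 -= 3·R2  ⇒  (0, 1, 0, 3)

rank = 3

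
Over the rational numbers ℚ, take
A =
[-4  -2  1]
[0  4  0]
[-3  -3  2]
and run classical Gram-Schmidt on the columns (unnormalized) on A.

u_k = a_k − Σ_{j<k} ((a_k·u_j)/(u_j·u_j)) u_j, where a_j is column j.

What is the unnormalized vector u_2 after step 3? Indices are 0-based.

Step 1: u_0 = a_0 = (-4, 0, -3).
Step 2: u_1 = a_1 − (17/25)·u_0 = (18/25, 4, -24/25).
Step 3: u_2 = a_2 − (-2/5)·u_0 − (-15/218)·u_1 = (-60/109, 30/109, 80/109).

u_2 = (-60/109, 30/109, 80/109)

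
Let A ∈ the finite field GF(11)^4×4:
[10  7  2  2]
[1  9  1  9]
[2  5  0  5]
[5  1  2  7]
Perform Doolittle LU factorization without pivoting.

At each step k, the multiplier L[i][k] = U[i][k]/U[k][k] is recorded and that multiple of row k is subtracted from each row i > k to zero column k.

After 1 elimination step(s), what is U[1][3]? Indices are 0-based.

k=0: U[0][0]=10
  eliminate (1,0): mult=10, new row 1: (0, 5, 3, 0); set L[1][0]=10
  eliminate (2,0): mult=9, new row 2: (0, 8, 4, 9); set L[2][0]=9
  eliminate (3,0): mult=6, new row 3: (0, 3, 1, 6); set L[3][0]=6

U[1][3] = 0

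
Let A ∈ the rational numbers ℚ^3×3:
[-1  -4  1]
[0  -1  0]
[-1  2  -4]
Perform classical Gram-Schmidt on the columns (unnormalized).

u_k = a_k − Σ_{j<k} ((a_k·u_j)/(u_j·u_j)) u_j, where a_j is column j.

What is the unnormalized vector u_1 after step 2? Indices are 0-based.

u_1 = (-3, -1, 3)

Step 1: u_0 = a_0 = (-1, 0, -1).
Step 2: u_1 = a_1 − (1)·u_0 = (-3, -1, 3).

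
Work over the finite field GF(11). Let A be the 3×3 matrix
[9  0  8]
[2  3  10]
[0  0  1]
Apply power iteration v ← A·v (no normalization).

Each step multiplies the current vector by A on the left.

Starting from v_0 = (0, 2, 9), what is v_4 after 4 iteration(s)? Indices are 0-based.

v_0 = (0, 2, 9).
v_1 = A·v_0 = (6, 8, 9).
v_2 = A·v_1 = (5, 5, 9).
v_3 = A·v_2 = (7, 5, 9).
v_4 = A·v_3 = (3, 9, 9).

v_4 = (3, 9, 9)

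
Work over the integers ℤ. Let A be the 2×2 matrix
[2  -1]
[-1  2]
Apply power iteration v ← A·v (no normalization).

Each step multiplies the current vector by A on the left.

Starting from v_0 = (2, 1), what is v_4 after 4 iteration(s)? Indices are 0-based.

v_4 = (42, -39)

v_0 = (2, 1).
v_1 = A·v_0 = (3, 0).
v_2 = A·v_1 = (6, -3).
v_3 = A·v_2 = (15, -12).
v_4 = A·v_3 = (42, -39).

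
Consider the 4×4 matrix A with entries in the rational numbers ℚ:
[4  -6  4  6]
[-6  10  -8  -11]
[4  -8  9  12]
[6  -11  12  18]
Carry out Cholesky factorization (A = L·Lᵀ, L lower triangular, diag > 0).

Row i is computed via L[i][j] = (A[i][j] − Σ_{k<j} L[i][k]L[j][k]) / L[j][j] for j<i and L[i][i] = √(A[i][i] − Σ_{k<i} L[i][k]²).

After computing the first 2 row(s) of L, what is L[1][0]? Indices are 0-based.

L[1][0] = -3

Step 1: L[0][0] = √(4) = 2.
  L[1][0] = (-6) / L[0][0] = -3.
Step 2: L[1][1] = √(1) = 1.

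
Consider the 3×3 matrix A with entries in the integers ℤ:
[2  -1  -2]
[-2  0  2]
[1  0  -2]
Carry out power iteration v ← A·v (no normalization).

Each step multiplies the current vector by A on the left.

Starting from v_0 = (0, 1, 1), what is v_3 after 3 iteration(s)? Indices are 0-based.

v_3 = (-12, 10, -6)

v_0 = (0, 1, 1).
v_1 = A·v_0 = (-3, 2, -2).
v_2 = A·v_1 = (-4, 2, 1).
v_3 = A·v_2 = (-12, 10, -6).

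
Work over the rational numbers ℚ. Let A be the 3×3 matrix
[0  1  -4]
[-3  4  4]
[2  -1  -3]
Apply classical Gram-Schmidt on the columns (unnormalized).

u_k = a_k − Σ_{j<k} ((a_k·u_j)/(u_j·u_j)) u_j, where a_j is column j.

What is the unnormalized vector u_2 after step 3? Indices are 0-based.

Step 1: u_0 = a_0 = (0, -3, 2).
Step 2: u_1 = a_1 − (-14/13)·u_0 = (1, 10/13, 15/13).
Step 3: u_2 = a_2 − (-18/13)·u_0 − (-3/2)·u_1 = (-5/2, 1, 3/2).

u_2 = (-5/2, 1, 3/2)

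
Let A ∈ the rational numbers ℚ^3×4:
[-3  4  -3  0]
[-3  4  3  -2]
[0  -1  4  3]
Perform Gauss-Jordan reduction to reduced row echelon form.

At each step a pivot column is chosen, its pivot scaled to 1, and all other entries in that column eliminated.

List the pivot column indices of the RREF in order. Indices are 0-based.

step 1: normalize row 0 (÷-3) = (1, -4/3, 1, 0)
  row 1: subtract -3×row0 = (0, 0, 6, -2)
step 2: exchange rows 1,2
step 2: normalize row 1 (÷-1) = (0, 1, -4, -3)
  row 0: subtract -4/3×row1 = (1, 0, -13/3, -4)
step 3: normalize row 2 (÷6) = (0, 0, 1, -1/3)
  row 0: subtract -13/3×row2 = (1, 0, 0, -49/9)
  row 1: subtract -4×row2 = (0, 1, 0, -13/3)

pivot columns: 0, 1, 2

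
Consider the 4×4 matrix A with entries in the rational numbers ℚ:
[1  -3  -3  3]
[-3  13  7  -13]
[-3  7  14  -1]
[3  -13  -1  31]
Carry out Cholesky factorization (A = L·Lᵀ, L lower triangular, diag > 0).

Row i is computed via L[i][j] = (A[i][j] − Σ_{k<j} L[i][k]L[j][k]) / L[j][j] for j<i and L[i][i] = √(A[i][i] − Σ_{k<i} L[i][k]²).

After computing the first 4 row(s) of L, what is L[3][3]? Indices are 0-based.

L[3][3] = 3

Step 1: L[0][0] = √(1) = 1.
  L[1][0] = (-3) / L[0][0] = -3.
Step 2: L[1][1] = √(4) = 2.
  L[2][0] = (-3) / L[0][0] = -3.
  L[2][1] = (-2) / L[1][1] = -1.
Step 3: L[2][2] = √(4) = 2.
  L[3][0] = (3) / L[0][0] = 3.
  L[3][1] = (-4) / L[1][1] = -2.
  L[3][2] = (6) / L[2][2] = 3.
Step 4: L[3][3] = √(9) = 3.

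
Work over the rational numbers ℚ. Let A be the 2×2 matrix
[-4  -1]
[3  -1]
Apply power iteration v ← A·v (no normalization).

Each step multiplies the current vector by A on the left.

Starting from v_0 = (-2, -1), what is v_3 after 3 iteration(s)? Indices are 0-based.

v_0 = (-2, -1).
v_1 = A·v_0 = (9, -5).
v_2 = A·v_1 = (-31, 32).
v_3 = A·v_2 = (92, -125).

v_3 = (92, -125)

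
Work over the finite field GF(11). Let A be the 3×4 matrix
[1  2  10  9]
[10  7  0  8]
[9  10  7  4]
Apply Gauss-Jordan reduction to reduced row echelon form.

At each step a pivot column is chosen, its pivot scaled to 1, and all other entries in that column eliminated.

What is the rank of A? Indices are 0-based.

step 1: normalize row 0 (÷1) = (1, 2, 10, 9)
  row 1: subtract 10×row0 = (0, 9, 10, 6)
  row 2: subtract 9×row0 = (0, 3, 5, 0)
step 2: normalize row 1 (÷9) = (0, 1, 6, 8)
  row 0: subtract 2×row1 = (1, 0, 9, 4)
  row 2: subtract 3×row1 = (0, 0, 9, 9)
step 3: normalize row 2 (÷9) = (0, 0, 1, 1)
  row 0: subtract 9×row2 = (1, 0, 0, 6)
  row 1: subtract 6×row2 = (0, 1, 0, 2)

rank = 3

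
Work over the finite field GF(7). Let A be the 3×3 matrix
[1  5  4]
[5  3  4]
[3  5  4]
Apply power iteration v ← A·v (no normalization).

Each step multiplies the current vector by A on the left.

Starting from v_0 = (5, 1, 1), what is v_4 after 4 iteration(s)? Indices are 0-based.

v_0 = (5, 1, 1).
v_1 = A·v_0 = (0, 4, 3).
v_2 = A·v_1 = (4, 3, 4).
v_3 = A·v_2 = (0, 3, 1).
v_4 = A·v_3 = (5, 6, 5).

v_4 = (5, 6, 5)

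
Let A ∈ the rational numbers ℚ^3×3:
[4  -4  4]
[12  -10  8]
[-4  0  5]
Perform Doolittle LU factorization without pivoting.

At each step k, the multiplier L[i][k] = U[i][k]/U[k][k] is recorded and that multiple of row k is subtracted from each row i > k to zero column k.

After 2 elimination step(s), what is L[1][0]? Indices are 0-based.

k=0: U[0][0]=4
  eliminate (1,0): mult=3, new row 1: (0, 2, -4); set L[1][0]=3
  eliminate (2,0): mult=-1, new row 2: (0, -4, 9); set L[2][0]=-1
k=1: U[1][1]=2
  eliminate (2,1): mult=-2, new row 2: (0, 0, 1); set L[2][1]=-2

L[1][0] = 3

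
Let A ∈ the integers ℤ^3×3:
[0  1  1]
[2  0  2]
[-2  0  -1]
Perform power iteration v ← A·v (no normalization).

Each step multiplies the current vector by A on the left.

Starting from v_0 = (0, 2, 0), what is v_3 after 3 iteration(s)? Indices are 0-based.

v_0 = (0, 2, 0).
v_1 = A·v_0 = (2, 0, 0).
v_2 = A·v_1 = (0, 4, -4).
v_3 = A·v_2 = (0, -8, 4).

v_3 = (0, -8, 4)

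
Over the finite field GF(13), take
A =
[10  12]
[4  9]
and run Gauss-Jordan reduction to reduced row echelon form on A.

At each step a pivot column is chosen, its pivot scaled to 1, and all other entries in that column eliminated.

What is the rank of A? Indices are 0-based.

rank = 2

[1] R0 /= 10  ⇒  (1, 9)
     R1 -= 4·R0  ⇒  (0, 12)
[2] R1 /= 12  ⇒  (0, 1)
     R0 -= 9·R1  ⇒  (1, 0)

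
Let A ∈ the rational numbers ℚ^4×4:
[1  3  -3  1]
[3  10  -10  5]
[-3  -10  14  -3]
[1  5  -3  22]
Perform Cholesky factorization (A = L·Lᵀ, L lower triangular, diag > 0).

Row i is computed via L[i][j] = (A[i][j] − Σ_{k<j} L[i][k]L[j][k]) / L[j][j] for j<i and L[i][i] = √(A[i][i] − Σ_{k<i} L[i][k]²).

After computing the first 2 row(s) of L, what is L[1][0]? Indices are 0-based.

Step 1: L[0][0] = √(1) = 1.
  L[1][0] = (3) / L[0][0] = 3.
Step 2: L[1][1] = √(1) = 1.

L[1][0] = 3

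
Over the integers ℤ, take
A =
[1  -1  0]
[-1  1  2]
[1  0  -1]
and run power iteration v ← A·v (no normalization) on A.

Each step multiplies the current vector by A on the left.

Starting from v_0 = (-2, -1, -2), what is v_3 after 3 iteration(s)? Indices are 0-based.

v_0 = (-2, -1, -2).
v_1 = A·v_0 = (-1, -3, 0).
v_2 = A·v_1 = (2, -2, -1).
v_3 = A·v_2 = (4, -6, 3).

v_3 = (4, -6, 3)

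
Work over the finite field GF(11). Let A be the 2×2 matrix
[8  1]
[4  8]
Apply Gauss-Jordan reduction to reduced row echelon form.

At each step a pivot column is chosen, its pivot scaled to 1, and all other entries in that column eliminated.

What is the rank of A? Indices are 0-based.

rank = 2

[1] R0 /= 8  ⇒  (1, 7)
     R1 -= 4·R0  ⇒  (0, 2)
[2] R1 /= 2  ⇒  (0, 1)
     R0 -= 7·R1  ⇒  (1, 0)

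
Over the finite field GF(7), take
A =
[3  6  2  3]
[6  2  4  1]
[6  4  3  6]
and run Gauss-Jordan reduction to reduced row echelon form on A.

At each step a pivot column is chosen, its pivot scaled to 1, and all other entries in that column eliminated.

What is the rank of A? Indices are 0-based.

rank = 3

step 1: normalize row 0 (÷3) = (1, 2, 3, 1)
  row 1: subtract 6×row0 = (0, 4, 0, 2)
  row 2: subtract 6×row0 = (0, 6, 6, 0)
step 2: normalize row 1 (÷4) = (0, 1, 0, 4)
  row 0: subtract 2×row1 = (1, 0, 3, 0)
  row 2: subtract 6×row1 = (0, 0, 6, 4)
step 3: normalize row 2 (÷6) = (0, 0, 1, 3)
  row 0: subtract 3×row2 = (1, 0, 0, 5)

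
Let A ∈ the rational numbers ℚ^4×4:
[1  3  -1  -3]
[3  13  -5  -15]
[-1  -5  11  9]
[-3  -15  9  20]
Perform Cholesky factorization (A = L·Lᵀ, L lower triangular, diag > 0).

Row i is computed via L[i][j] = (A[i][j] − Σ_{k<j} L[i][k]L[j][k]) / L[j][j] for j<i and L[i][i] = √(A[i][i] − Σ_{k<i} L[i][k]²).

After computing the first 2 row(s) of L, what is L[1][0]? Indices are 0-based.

L[1][0] = 3

Step 1: L[0][0] = √(1) = 1.
  L[1][0] = (3) / L[0][0] = 3.
Step 2: L[1][1] = √(4) = 2.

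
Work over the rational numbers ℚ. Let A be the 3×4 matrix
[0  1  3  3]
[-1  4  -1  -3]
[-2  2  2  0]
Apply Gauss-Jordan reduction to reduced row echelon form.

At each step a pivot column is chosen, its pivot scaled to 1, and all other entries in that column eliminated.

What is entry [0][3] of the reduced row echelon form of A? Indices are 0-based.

M[0][3] = 9/11

pivot(0,0): swap R0↔R1
pivot(0,0)=-1: scale R0 → (1, -4, 1, 3)
  clear (2,0): R2 −= (-2)R0 → (0, -6, 4, 6)
pivot(1,1)=1: scale R1 → (0, 1, 3, 3)
  clear (0,1): R0 −= (-4)R1 → (1, 0, 13, 15)
  clear (2,1): R2 −= (-6)R1 → (0, 0, 22, 24)
pivot(2,2)=22: scale R2 → (0, 0, 1, 12/11)
  clear (0,2): R0 −= (13)R2 → (1, 0, 0, 9/11)
  clear (1,2): R1 −= (3)R2 → (0, 1, 0, -3/11)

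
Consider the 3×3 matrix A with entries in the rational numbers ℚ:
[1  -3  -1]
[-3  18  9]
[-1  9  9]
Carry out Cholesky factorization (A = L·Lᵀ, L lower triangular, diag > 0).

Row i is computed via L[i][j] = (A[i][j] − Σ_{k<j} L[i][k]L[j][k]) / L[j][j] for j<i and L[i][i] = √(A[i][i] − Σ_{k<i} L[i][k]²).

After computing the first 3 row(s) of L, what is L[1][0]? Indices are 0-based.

Step 1: L[0][0] = √(1) = 1.
  L[1][0] = (-3) / L[0][0] = -3.
Step 2: L[1][1] = √(9) = 3.
  L[2][0] = (-1) / L[0][0] = -1.
  L[2][1] = (6) / L[1][1] = 2.
Step 3: L[2][2] = √(4) = 2.

L[1][0] = -3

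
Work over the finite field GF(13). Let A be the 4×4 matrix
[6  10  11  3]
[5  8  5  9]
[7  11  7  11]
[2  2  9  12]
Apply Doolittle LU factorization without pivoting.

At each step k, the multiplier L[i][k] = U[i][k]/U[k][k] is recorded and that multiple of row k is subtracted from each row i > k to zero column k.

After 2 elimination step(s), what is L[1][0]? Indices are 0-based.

L[1][0] = 3

Step 1: pivot at (0,0) is 6.
  row1 ← row1 − (3)·row0  ⇒  L[1][0]=3, U row1=(0, 4, 11, 0)
  row2 ← row2 − (12)·row0  ⇒  L[2][0]=12, U row2=(0, 8, 5, 1)
  row3 ← row3 − (9)·row0  ⇒  L[3][0]=9, U row3=(0, 3, 1, 11)
Step 2: pivot at (1,1) is 4.
  row2 ← row2 − (2)·row1  ⇒  L[2][1]=2, U row2=(0, 0, 9, 1)
  row3 ← row3 − (4)·row1  ⇒  L[3][1]=4, U row3=(0, 0, 9, 11)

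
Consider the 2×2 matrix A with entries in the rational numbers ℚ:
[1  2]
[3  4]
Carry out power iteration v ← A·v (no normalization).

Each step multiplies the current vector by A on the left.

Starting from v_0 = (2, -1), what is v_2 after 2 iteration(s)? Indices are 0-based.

v_0 = (2, -1).
v_1 = A·v_0 = (0, 2).
v_2 = A·v_1 = (4, 8).

v_2 = (4, 8)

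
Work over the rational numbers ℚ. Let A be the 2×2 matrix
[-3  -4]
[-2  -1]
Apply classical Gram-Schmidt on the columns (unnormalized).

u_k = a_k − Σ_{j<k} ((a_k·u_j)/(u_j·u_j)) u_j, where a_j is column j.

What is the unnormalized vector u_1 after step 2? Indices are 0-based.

u_1 = (-10/13, 15/13)

Step 1: u_0 = a_0 = (-3, -2).
Step 2: u_1 = a_1 − (14/13)·u_0 = (-10/13, 15/13).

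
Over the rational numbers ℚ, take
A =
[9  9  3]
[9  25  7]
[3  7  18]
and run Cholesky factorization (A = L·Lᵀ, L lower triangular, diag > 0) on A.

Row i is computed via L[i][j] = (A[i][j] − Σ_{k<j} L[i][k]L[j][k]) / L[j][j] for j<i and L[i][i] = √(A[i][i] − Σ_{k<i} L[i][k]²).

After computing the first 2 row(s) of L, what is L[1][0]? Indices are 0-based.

L[1][0] = 3

Step 1: L[0][0] = √(9) = 3.
  L[1][0] = (9) / L[0][0] = 3.
Step 2: L[1][1] = √(16) = 4.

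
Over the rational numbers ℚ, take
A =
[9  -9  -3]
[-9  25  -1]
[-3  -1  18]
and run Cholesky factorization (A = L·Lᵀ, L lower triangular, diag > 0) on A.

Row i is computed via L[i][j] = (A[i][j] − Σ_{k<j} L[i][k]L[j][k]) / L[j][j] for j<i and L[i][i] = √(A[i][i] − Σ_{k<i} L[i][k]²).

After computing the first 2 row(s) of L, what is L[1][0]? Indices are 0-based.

Step 1: L[0][0] = √(9) = 3.
  L[1][0] = (-9) / L[0][0] = -3.
Step 2: L[1][1] = √(16) = 4.

L[1][0] = -3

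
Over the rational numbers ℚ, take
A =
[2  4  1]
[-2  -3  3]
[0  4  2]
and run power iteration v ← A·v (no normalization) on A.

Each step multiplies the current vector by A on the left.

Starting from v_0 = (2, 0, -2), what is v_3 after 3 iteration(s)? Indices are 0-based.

v_0 = (2, 0, -2).
v_1 = A·v_0 = (2, -10, -4).
v_2 = A·v_1 = (-40, 14, -48).
v_3 = A·v_2 = (-72, -106, -40).

v_3 = (-72, -106, -40)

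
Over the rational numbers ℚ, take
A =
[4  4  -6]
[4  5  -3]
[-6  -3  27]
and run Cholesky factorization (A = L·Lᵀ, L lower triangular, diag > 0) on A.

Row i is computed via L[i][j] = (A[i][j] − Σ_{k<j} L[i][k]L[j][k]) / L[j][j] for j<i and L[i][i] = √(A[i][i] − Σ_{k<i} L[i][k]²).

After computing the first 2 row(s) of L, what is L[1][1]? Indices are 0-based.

Step 1: L[0][0] = √(4) = 2.
  L[1][0] = (4) / L[0][0] = 2.
Step 2: L[1][1] = √(1) = 1.

L[1][1] = 1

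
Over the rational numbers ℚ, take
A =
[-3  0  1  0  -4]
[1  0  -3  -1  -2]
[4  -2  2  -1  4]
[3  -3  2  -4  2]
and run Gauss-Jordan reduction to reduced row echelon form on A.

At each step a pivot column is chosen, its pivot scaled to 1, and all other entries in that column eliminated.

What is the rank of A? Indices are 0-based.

pivot(0,0)=-3: scale R0 → (1, 0, -1/3, 0, 4/3)
  clear (1,0): R1 −= (1)R0 → (0, 0, -8/3, -1, -10/3)
  clear (2,0): R2 −= (4)R0 → (0, -2, 10/3, -1, -4/3)
  clear (3,0): R3 −= (3)R0 → (0, -3, 3, -4, -2)
pivot(1,1): swap R1↔R2
pivot(1,1)=-2: scale R1 → (0, 1, -5/3, 1/2, 2/3)
  clear (3,1): R3 −= (-3)R1 → (0, 0, -2, -5/2, 0)
pivot(2,2)=-8/3: scale R2 → (0, 0, 1, 3/8, 5/4)
  clear (0,2): R0 −= (-1/3)R2 → (1, 0, 0, 1/8, 7/4)
  clear (1,2): R1 −= (-5/3)R2 → (0, 1, 0, 9/8, 11/4)
  clear (3,2): R3 −= (-2)R2 → (0, 0, 0, -7/4, 5/2)
pivot(3,3)=-7/4: scale R3 → (0, 0, 0, 1, -10/7)
  clear (0,3): R0 −= (1/8)R3 → (1, 0, 0, 0, 27/14)
  clear (1,3): R1 −= (9/8)R3 → (0, 1, 0, 0, 61/14)
  clear (2,3): R2 −= (3/8)R3 → (0, 0, 1, 0, 25/14)

rank = 4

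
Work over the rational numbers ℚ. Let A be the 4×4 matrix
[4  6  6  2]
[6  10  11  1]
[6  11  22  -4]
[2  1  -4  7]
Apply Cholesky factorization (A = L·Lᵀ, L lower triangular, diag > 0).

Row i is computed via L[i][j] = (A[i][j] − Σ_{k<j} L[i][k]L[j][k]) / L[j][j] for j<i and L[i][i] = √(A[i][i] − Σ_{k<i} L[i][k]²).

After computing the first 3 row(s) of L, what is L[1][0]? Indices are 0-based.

Step 1: L[0][0] = √(4) = 2.
  L[1][0] = (6) / L[0][0] = 3.
Step 2: L[1][1] = √(1) = 1.
  L[2][0] = (6) / L[0][0] = 3.
  L[2][1] = (2) / L[1][1] = 2.
Step 3: L[2][2] = √(9) = 3.

L[1][0] = 3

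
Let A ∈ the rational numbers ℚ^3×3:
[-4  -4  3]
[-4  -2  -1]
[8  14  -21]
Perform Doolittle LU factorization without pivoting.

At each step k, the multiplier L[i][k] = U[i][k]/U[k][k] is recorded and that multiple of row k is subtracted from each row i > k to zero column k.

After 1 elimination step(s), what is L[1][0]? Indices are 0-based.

Step 1: pivot at (0,0) is -4.
  row1 ← row1 − (1)·row0  ⇒  L[1][0]=1, U row1=(0, 2, -4)
  row2 ← row2 − (-2)·row0  ⇒  L[2][0]=-2, U row2=(0, 6, -15)

L[1][0] = 1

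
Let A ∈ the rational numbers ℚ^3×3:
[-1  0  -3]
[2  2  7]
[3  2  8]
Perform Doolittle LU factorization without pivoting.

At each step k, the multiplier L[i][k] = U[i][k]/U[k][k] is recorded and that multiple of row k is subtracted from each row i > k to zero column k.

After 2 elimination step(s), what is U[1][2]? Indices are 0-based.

U[1][2] = 1

[col 0] pivot -1
  R1 -= -2*R0 → (0, 2, 1)  (L[1][0] := -2)
  R2 -= -3*R0 → (0, 2, -1)  (L[2][0] := -3)
[col 1] pivot 2
  R2 -= 1*R1 → (0, 0, -2)  (L[2][1] := 1)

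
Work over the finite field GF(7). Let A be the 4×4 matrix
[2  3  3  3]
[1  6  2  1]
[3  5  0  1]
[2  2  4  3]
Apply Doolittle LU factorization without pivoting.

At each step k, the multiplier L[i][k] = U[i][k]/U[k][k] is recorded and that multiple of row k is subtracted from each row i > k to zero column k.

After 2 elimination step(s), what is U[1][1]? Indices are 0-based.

U[1][1] = 1

k=0: U[0][0]=2
  eliminate (1,0): mult=4, new row 1: (0, 1, 4, 3); set L[1][0]=4
  eliminate (2,0): mult=5, new row 2: (0, 4, 6, 0); set L[2][0]=5
  eliminate (3,0): mult=1, new row 3: (0, 6, 1, 0); set L[3][0]=1
k=1: U[1][1]=1
  eliminate (2,1): mult=4, new row 2: (0, 0, 4, 2); set L[2][1]=4
  eliminate (3,1): mult=6, new row 3: (0, 0, 5, 3); set L[3][1]=6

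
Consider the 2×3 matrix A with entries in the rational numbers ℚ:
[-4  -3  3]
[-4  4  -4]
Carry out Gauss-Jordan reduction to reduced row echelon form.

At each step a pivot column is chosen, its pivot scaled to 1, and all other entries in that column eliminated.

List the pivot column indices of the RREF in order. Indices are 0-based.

[1] R0 /= -4  ⇒  (1, 3/4, -3/4)
     R1 -= -4·R0  ⇒  (0, 7, -7)
[2] R1 /= 7  ⇒  (0, 1, -1)
     R0 -= 3/4·R1  ⇒  (1, 0, 0)

pivot columns: 0, 1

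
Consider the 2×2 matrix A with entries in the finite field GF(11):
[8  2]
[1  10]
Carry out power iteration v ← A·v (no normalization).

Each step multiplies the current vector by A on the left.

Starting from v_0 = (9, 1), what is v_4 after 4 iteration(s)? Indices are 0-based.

v_4 = (0, 10)

v_0 = (9, 1).
v_1 = A·v_0 = (8, 8).
v_2 = A·v_1 = (3, 0).
v_3 = A·v_2 = (2, 3).
v_4 = A·v_3 = (0, 10).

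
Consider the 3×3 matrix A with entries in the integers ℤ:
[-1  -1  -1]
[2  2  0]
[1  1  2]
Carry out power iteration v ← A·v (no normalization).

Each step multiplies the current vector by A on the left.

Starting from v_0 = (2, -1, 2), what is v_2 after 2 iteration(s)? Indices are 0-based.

v_2 = (-4, -2, 9)

v_0 = (2, -1, 2).
v_1 = A·v_0 = (-3, 2, 5).
v_2 = A·v_1 = (-4, -2, 9).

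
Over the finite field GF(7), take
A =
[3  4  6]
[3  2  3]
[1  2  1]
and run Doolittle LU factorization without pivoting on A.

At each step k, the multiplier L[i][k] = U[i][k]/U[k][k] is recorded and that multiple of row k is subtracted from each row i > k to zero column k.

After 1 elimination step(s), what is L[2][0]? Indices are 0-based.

Step 1: pivot at (0,0) is 3.
  row1 ← row1 − (1)·row0  ⇒  L[1][0]=1, U row1=(0, 5, 4)
  row2 ← row2 − (5)·row0  ⇒  L[2][0]=5, U row2=(0, 3, 6)

L[2][0] = 5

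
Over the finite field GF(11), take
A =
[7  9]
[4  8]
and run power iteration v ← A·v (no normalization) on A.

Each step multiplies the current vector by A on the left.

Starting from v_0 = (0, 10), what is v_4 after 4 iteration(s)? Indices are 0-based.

v_0 = (0, 10).
v_1 = A·v_0 = (2, 3).
v_2 = A·v_1 = (8, 10).
v_3 = A·v_2 = (3, 2).
v_4 = A·v_3 = (6, 6).

v_4 = (6, 6)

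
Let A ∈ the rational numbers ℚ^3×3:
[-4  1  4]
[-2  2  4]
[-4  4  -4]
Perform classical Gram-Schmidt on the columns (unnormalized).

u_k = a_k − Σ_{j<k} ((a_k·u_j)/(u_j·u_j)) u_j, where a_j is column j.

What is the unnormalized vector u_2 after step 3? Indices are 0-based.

Step 1: u_0 = a_0 = (-4, -2, -4).
Step 2: u_1 = a_1 − (-2/3)·u_0 = (-5/3, 2/3, 4/3).
Step 3: u_2 = a_2 − (-2/9)·u_0 − (-28/15)·u_1 = (0, 24/5, -12/5).

u_2 = (0, 24/5, -12/5)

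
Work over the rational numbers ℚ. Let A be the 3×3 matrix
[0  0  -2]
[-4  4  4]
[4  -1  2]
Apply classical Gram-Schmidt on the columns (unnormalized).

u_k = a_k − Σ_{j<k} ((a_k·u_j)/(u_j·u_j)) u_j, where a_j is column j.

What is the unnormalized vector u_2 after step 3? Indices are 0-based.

u_2 = (-2, 0, 0)

Step 1: u_0 = a_0 = (0, -4, 4).
Step 2: u_1 = a_1 − (-5/8)·u_0 = (0, 3/2, 3/2).
Step 3: u_2 = a_2 − (-1/4)·u_0 − (2)·u_1 = (-2, 0, 0).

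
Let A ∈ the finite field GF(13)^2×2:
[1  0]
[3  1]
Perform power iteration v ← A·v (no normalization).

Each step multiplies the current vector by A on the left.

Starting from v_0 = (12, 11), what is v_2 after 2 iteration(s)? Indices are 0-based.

v_2 = (12, 5)

v_0 = (12, 11).
v_1 = A·v_0 = (12, 8).
v_2 = A·v_1 = (12, 5).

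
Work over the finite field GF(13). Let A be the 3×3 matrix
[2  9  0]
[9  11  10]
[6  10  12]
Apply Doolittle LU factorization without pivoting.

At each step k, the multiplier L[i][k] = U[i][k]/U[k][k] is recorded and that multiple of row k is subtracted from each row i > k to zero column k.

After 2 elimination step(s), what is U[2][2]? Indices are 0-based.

Step 1: pivot at (0,0) is 2.
  row1 ← row1 − (11)·row0  ⇒  L[1][0]=11, U row1=(0, 3, 10)
  row2 ← row2 − (3)·row0  ⇒  L[2][0]=3, U row2=(0, 9, 12)
Step 2: pivot at (1,1) is 3.
  row2 ← row2 − (3)·row1  ⇒  L[2][1]=3, U row2=(0, 0, 8)

U[2][2] = 8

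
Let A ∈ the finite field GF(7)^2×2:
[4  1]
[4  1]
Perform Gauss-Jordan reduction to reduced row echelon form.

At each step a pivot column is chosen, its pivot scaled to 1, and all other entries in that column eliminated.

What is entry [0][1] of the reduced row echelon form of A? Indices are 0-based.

M[0][1] = 2

[1] R0 /= 4  ⇒  (1, 2)
     R1 -= 4·R0  ⇒  (0, 0)
column 1 empty below row 1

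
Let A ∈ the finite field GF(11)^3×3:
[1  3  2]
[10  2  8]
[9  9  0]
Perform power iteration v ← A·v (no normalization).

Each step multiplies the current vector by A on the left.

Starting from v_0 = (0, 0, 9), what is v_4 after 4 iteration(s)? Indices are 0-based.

v_4 = (2, 10, 8)

v_0 = (0, 0, 9).
v_1 = A·v_0 = (7, 6, 0).
v_2 = A·v_1 = (3, 5, 7).
v_3 = A·v_2 = (10, 8, 6).
v_4 = A·v_3 = (2, 10, 8).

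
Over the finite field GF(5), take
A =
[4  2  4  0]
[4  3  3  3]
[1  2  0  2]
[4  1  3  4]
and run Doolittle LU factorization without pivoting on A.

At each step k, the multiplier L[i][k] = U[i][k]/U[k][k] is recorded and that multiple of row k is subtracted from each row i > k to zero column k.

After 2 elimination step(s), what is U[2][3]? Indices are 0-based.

Step 1: pivot at (0,0) is 4.
  row1 ← row1 − (1)·row0  ⇒  L[1][0]=1, U row1=(0, 1, 4, 3)
  row2 ← row2 − (4)·row0  ⇒  L[2][0]=4, U row2=(0, 4, 4, 2)
  row3 ← row3 − (1)·row0  ⇒  L[3][0]=1, U row3=(0, 4, 4, 4)
Step 2: pivot at (1,1) is 1.
  row2 ← row2 − (4)·row1  ⇒  L[2][1]=4, U row2=(0, 0, 3, 0)
  row3 ← row3 − (4)·row1  ⇒  L[3][1]=4, U row3=(0, 0, 3, 2)

U[2][3] = 0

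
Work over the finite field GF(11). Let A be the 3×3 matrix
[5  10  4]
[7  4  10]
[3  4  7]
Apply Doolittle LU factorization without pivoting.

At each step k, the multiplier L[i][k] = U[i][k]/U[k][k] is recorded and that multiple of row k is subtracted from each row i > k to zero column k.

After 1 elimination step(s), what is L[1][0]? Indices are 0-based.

L[1][0] = 8

Step 1: pivot at (0,0) is 5.
  row1 ← row1 − (8)·row0  ⇒  L[1][0]=8, U row1=(0, 1, 0)
  row2 ← row2 − (5)·row0  ⇒  L[2][0]=5, U row2=(0, 9, 9)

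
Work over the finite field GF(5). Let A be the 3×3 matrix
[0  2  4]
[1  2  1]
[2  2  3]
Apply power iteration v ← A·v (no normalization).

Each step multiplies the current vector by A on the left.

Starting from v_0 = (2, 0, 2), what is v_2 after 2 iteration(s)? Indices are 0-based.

v_2 = (3, 1, 4)

v_0 = (2, 0, 2).
v_1 = A·v_0 = (3, 4, 0).
v_2 = A·v_1 = (3, 1, 4).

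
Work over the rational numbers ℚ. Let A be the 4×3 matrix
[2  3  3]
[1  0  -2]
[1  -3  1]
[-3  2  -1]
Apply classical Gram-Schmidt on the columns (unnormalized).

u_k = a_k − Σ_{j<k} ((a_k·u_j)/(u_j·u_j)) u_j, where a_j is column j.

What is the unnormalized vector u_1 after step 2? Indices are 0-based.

Step 1: u_0 = a_0 = (2, 1, 1, -3).
Step 2: u_1 = a_1 − (-1/5)·u_0 = (17/5, 1/5, -14/5, 7/5).

u_1 = (17/5, 1/5, -14/5, 7/5)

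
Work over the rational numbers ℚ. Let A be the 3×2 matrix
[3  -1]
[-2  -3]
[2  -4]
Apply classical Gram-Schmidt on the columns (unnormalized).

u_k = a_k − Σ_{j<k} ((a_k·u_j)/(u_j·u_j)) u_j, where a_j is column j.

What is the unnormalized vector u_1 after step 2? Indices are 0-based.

Step 1: u_0 = a_0 = (3, -2, 2).
Step 2: u_1 = a_1 − (-5/17)·u_0 = (-2/17, -61/17, -58/17).

u_1 = (-2/17, -61/17, -58/17)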